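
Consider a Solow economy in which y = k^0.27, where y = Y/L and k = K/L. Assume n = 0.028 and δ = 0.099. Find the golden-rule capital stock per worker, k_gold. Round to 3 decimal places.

k_gold ≈ 2.810

Capital per worker breaks even when investment replaces (n + δ)·k; here n + δ = 0.127.
Setting f'(k) = n+δ gives 0.27·k^(0.27−1) = 0.127, hence k_gold = (0.27/0.127)^(1/0.73) ≈ 2.8100.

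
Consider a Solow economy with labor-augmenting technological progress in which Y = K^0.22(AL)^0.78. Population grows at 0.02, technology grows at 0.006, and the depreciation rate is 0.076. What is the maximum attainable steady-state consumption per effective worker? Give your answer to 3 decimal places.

n + g + δ = 0.02 + 0.006 + 0.076 = 0.102.
Maximizing c = f(k) − (n+g+δ)·k gives f'(k) = n+g+δ, i.e. 0.22·k^(0.22−1) = 0.102, so k_gold = (0.22/0.102)^(1/0.78) ≈ 2.6790.
y_gold = 2.6790^0.22 ≈ 1.2421.
c_gold = y_gold − (n+g+δ)·k_gold = 1.2421 − 0.102·2.6790 ≈ 0.9688.

c_gold ≈ 0.969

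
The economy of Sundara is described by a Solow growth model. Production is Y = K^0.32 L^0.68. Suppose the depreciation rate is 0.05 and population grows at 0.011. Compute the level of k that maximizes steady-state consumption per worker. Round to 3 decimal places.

k_gold ≈ 11.444

n + δ = 0.011 + 0.05 = 0.061.
At the golden rule the marginal product of capital equals n+δ: 0.32·k^(0.32−1) = 0.061. Solving, k_gold = (0.32/0.061)^(1/0.68) ≈ 11.4435.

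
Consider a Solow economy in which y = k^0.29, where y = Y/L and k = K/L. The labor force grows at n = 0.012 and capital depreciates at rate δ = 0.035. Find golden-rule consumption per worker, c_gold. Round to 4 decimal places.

c_gold ≈ 1.4930

Capital per worker breaks even when investment replaces (n + δ)·k; here n + δ = 0.047.
Setting f'(k) = n+δ gives 0.29·k^(0.29−1) = 0.047, hence k_gold = (0.29/0.047)^(1/0.71) ≈ 12.9747.
y_gold = 12.9747^0.29 ≈ 2.1028.
c_gold = y_gold − (n+δ)·k_gold = 2.1028 − 0.047·12.9747 ≈ 1.4930.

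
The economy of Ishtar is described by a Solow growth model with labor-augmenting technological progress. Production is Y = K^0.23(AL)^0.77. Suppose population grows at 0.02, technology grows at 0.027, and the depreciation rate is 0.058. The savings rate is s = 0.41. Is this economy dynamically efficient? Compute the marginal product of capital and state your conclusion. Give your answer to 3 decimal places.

dynamically inefficient; MPK ≈ 0.059

n + g + δ = 0.02 + 0.027 + 0.058 = 0.105.
Steady-state k*: s·k^0.23 = 0.105·k gives k* = (0.41/0.105)^(1/0.77) ≈ 5.8655.
MPK = 0.23·5.8655^(-0.77) ≈ 0.0589.
MPK < n+g+δ = 0.105, so the economy is dynamically inefficient (over-saving).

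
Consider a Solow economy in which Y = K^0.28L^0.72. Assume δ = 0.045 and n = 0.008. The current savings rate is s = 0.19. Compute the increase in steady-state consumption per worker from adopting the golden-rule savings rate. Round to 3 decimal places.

Δc ≈ 0.045

n + δ = 0.008 + 0.045 = 0.053.
Current steady state (s = 0.19): k* = (0.19/0.053)^(1/0.72) ≈ 5.8899, y* = 5.8899^0.28 ≈ 1.6430, c* = (1−0.19)·1.6430 ≈ 1.3308.
Setting f'(k) = n+δ gives 0.28·k^(0.28−1) = 0.053, hence k_gold = (0.28/0.053)^(1/0.72) ≈ 10.0926.
y_gold = 10.0926^0.28 ≈ 1.9104, c_gold = y_gold − 0.053·k_gold ≈ 1.3755.
Gain: Δc = 1.3755 − 1.3308 ≈ 0.0447.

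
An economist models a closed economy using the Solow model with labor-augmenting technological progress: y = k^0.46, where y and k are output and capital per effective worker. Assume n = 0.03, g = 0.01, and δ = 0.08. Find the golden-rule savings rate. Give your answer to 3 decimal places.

n + g + δ = 0.03 + 0.01 + 0.08 = 0.12.
At the golden rule MPK = n+g+δ, and in any Cobb-Douglas steady state s = (n+g+δ)·k/y = MPK·k/y = capital's share 0.46.

s_gold = 0.460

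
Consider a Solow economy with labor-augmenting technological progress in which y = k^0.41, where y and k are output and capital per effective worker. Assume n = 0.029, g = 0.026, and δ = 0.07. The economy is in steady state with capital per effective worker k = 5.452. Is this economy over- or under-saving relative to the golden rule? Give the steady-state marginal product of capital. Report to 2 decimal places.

under-saving; MPK ≈ 0.15

The effective depreciation rate is n + g + δ = 0.029 + 0.026 + 0.07 = 0.125.
MPK = 0.41·k^(0.41−1) = 0.41·5.452^(-0.59) ≈ 0.1507.
MPK > 0.125, so the economy is dynamically efficient (under-saving).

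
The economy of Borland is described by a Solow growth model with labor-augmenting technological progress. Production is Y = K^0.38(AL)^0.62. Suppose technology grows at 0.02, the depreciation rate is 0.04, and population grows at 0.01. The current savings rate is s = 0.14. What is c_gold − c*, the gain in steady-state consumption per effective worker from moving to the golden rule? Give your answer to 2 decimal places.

Δc ≈ 0.43

n + g + δ = 0.01 + 0.02 + 0.04 = 0.07.
Current steady state (s = 0.14): k* = (0.14/0.07)^(1/0.62) ≈ 3.0587, y* = 3.0587^0.38 ≈ 1.5293, c* = (1−0.14)·1.5293 ≈ 1.3152.
Setting f'(k) = n+g+δ gives 0.38·k^(0.38−1) = 0.07, hence k_gold = (0.38/0.07)^(1/0.62) ≈ 15.3101.
y_gold = 15.3101^0.38 ≈ 2.8203, c_gold = y_gold − 0.07·k_gold ≈ 1.7486.
Gain: Δc = 1.7486 − 1.3152 ≈ 0.4333.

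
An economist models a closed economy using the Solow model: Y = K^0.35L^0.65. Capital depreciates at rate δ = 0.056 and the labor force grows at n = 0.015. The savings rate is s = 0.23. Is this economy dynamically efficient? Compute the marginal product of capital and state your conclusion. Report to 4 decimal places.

dynamically efficient; MPK ≈ 0.1080

n + δ = 0.015 + 0.056 = 0.071.
Steady-state k*: s·k^0.35 = 0.071·k gives k* = (0.23/0.071)^(1/0.65) ≈ 6.1001.
MPK = 0.35·6.1001^(-0.65) ≈ 0.1080.
MPK > n+δ = 0.071, so the economy is dynamically efficient (under-saving).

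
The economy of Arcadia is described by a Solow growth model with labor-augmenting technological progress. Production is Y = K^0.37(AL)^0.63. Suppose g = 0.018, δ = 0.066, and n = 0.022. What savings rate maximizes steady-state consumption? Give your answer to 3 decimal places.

Capital per effective worker breaks even when investment replaces (n + g + δ)·k; here n + g + δ = 0.106.
At the golden rule MPK = n+g+δ, and in any Cobb-Douglas steady state s = (n+g+δ)·k/y = MPK·k/y = capital's share 0.37.

s_gold = 0.370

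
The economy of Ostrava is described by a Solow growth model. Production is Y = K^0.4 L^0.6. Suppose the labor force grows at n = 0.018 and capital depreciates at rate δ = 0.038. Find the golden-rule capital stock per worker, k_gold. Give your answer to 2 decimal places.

k_gold ≈ 26.49

Capital per worker breaks even when investment replaces (n + δ)·k; here n + δ = 0.056.
At the golden rule the marginal product of capital equals n+δ: 0.4·k^(0.4−1) = 0.056. Solving, k_gold = (0.4/0.056)^(1/0.6) ≈ 26.4923.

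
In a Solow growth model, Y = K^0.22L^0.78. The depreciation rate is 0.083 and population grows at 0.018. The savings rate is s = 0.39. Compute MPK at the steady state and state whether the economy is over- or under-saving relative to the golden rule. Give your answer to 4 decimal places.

Capital per worker breaks even when investment replaces (n + δ)·k; here n + δ = 0.101.
Steady-state k*: s·k^0.22 = 0.101·k gives k* = (0.39/0.101)^(1/0.78) ≈ 5.6524.
MPK = 0.22·5.6524^(-0.78) ≈ 0.0570.
MPK < n+δ = 0.101, so the economy is dynamically inefficient (over-saving).

over-saving; MPK ≈ 0.0570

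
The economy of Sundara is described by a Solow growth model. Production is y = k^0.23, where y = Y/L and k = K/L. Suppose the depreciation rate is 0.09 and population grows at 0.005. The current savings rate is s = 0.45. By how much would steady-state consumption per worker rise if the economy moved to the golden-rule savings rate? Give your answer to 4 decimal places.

Break-even investment rate: n + δ = 0.005 + 0.09 = 0.095.
Current steady state (s = 0.45): k* = (0.45/0.095)^(1/0.77) ≈ 7.5380, y* = 7.5380^0.23 ≈ 1.5914, c* = (1−0.45)·1.5914 ≈ 0.8752.
Maximizing c = f(k) − (n+δ)·k gives f'(k) = n+δ, i.e. 0.23·k^(0.23−1) = 0.095, so k_gold = (0.23/0.095)^(1/0.77) ≈ 3.1529.
y_gold = 3.1529^0.23 ≈ 1.3023, c_gold = y_gold − 0.095·k_gold ≈ 1.0028.
Gain: Δc = 1.0028 − 0.8752 ≈ 0.1275.

Δc ≈ 0.1275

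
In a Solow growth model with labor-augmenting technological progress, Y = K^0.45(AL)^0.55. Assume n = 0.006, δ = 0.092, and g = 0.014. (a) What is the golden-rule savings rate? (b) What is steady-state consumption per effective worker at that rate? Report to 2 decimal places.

(a) s_gold = 0.45; (b) c_gold ≈ 1.72

The effective depreciation rate is n + g + δ = 0.006 + 0.014 + 0.092 = 0.112.
For Cobb-Douglas, s_gold equals capital's share: s_gold = 0.45.
Maximizing c = f(k) − (n+g+δ)·k gives f'(k) = n+g+δ, i.e. 0.45·k^(0.45−1) = 0.112, so k_gold = (0.45/0.112)^(1/0.55) ≈ 12.5364.
y_gold = 12.5364^0.45 ≈ 3.1202; c_gold = (1−0.45)·y_gold ≈ 1.7161.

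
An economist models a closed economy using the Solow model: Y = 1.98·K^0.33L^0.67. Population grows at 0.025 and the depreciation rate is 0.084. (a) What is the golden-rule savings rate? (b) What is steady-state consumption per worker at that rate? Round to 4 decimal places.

(a) s_gold = 0.3300; (b) c_gold ≈ 3.2049

Capital per worker breaks even when investment replaces (n + δ)·k; here n + δ = 0.109.
For Cobb-Douglas, s_gold equals capital's share: s_gold = 0.33.
Golden rule sets MPK = n+δ: 0.33·1.98·k^(0.33−1) = 0.109, so k_gold = (0.33·1.98/0.109)^(1/0.67) ≈ 14.4819.
y_gold = 1.98·14.4819^0.33 ≈ 4.7834; c_gold = (1−0.33)·y_gold ≈ 3.2049.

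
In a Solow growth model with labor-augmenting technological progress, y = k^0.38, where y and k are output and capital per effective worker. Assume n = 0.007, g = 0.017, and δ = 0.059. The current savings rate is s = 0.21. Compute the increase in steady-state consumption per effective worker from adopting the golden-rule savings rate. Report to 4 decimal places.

The effective depreciation rate is n + g + δ = 0.007 + 0.017 + 0.059 = 0.083.
Current steady state (s = 0.21): k* = (0.21/0.083)^(1/0.62) ≈ 4.4692, y* = 4.4692^0.38 ≈ 1.7664, c* = (1−0.21)·1.7664 ≈ 1.3954.
Maximizing c = f(k) − (n+g+δ)·k gives f'(k) = n+g+δ, i.e. 0.38·k^(0.38−1) = 0.083, so k_gold = (0.38/0.083)^(1/0.62) ≈ 11.6320.
y_gold = 11.6320^0.38 ≈ 2.5407, c_gold = y_gold − 0.083·k_gold ≈ 1.5752.
Gain: Δc = 1.5752 − 1.3954 ≈ 0.1798.

Δc ≈ 0.1798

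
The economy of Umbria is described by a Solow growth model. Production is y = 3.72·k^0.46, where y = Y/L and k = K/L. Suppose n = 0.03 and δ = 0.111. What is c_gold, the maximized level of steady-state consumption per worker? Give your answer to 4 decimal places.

The effective depreciation rate is n + δ = 0.03 + 0.111 = 0.141.
Setting f'(k) = n+δ gives 0.46·3.72·k^(0.46−1) = 0.141, hence k_gold = (0.46·3.72/0.141)^(1/0.54) ≈ 101.7557.
y_gold = 3.72·101.7557^0.46 ≈ 31.1903.
c_gold = y_gold − (n+δ)·k_gold = 31.1903 − 0.141·101.7557 ≈ 16.8428.

c_gold ≈ 16.8428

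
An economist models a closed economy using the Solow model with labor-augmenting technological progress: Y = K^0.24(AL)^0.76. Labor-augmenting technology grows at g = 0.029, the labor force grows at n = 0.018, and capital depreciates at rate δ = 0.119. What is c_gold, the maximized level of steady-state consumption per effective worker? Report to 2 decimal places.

Capital per effective worker breaks even when investment replaces (n + g + δ)·k; here n + g + δ = 0.166.
Maximizing c = f(k) − (n+g+δ)·k gives f'(k) = n+g+δ, i.e. 0.24·k^(0.24−1) = 0.166, so k_gold = (0.24/0.166)^(1/0.76) ≈ 1.6243.
y_gold = 1.6243^0.24 ≈ 1.1235.
c_gold = y_gold − (n+g+δ)·k_gold = 1.1235 − 0.166·1.6243 ≈ 0.8538.

c_gold ≈ 0.85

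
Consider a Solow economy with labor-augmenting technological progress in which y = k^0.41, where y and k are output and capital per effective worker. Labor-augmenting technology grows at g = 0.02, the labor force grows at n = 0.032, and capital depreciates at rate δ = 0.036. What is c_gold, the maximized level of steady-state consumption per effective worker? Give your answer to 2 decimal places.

c_gold ≈ 1.72

n + g + δ = 0.032 + 0.02 + 0.036 = 0.088.
Setting f'(k) = n+g+δ gives 0.41·k^(0.41−1) = 0.088, hence k_gold = (0.41/0.088)^(1/0.59) ≈ 13.5742.
y_gold = 13.5742^0.41 ≈ 2.9135.
c_gold = y_gold − (n+g+δ)·k_gold = 2.9135 − 0.088·13.5742 ≈ 1.7190.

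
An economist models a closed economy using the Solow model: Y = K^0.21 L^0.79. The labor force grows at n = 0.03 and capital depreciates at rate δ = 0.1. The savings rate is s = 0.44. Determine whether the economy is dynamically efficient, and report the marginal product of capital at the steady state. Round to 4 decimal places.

Capital per worker breaks even when investment replaces (n + δ)·k; here n + δ = 0.13.
Steady-state k*: s·k^0.21 = 0.13·k gives k* = (0.44/0.13)^(1/0.79) ≈ 4.6802.
MPK = 0.21·4.6802^(-0.79) ≈ 0.0620.
MPK < n+δ = 0.13, so the economy is dynamically inefficient (over-saving).

dynamically inefficient; MPK ≈ 0.0620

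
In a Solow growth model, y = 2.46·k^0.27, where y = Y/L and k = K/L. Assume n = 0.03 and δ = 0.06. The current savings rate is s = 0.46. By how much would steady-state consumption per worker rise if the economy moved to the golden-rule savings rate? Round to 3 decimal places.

Δc ≈ 0.373

Break-even investment rate: n + δ = 0.03 + 0.06 = 0.09.
Current steady state (s = 0.46): k* = (0.46·2.46/0.09)^(1/0.73) ≈ 32.0698, y* = 2.46·32.0698^0.27 ≈ 6.2745, c* = (1−0.46)·6.2745 ≈ 3.3882.
Maximizing c = f(k) − (n+δ)·k gives f'(k) = n+δ, i.e. 0.27·2.46·k^(0.27−1) = 0.09, so k_gold = (0.27·2.46/0.09)^(1/0.73) ≈ 15.4568.
y_gold = 2.46·15.4568^0.27 ≈ 5.1523, c_gold = y_gold − 0.09·k_gold ≈ 3.7611.
Gain: Δc = 3.7611 − 3.3882 ≈ 0.3729.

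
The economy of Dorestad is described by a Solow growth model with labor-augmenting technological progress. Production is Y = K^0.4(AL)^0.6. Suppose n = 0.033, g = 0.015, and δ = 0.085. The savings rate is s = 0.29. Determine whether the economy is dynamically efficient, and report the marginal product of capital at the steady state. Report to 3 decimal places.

dynamically efficient; MPK ≈ 0.183

Capital per effective worker breaks even when investment replaces (n + g + δ)·k; here n + g + δ = 0.133.
Steady-state k*: s·k^0.4 = 0.133·k gives k* = (0.29/0.133)^(1/0.6) ≈ 3.6664.
MPK = 0.4·3.6664^(-0.6) ≈ 0.1834.
MPK > n+g+δ = 0.133, so the economy is dynamically efficient (under-saving).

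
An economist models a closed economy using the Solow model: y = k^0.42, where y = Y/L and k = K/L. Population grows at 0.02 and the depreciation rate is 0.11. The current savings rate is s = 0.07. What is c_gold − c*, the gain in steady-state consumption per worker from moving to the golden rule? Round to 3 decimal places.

Δc ≈ 0.762

The effective depreciation rate is n + δ = 0.02 + 0.11 = 0.13.
Current steady state (s = 0.07): k* = (0.07/0.13)^(1/0.58) ≈ 0.3439, y* = 0.3439^0.42 ≈ 0.6387, c* = (1−0.07)·0.6387 ≈ 0.5940.
Maximizing c = f(k) − (n+δ)·k gives f'(k) = n+δ, i.e. 0.42·k^(0.42−1) = 0.13, so k_gold = (0.42/0.13)^(1/0.58) ≈ 7.5529.
y_gold = 7.5529^0.42 ≈ 2.3378, c_gold = y_gold − 0.13·k_gold ≈ 1.3559.
Gain: Δc = 1.3559 − 0.5940 ≈ 0.7619.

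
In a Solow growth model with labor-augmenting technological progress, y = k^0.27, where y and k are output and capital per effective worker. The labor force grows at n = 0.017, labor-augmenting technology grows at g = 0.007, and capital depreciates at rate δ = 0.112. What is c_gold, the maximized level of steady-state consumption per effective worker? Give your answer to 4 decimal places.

c_gold ≈ 0.9408

Break-even investment rate: n + g + δ = 0.017 + 0.007 + 0.112 = 0.136.
Maximizing c = f(k) − (n+g+δ)·k gives f'(k) = n+g+δ, i.e. 0.27·k^(0.27−1) = 0.136, so k_gold = (0.27/0.136)^(1/0.73) ≈ 2.5585.
y_gold = 2.5585^0.27 ≈ 1.2887.
c_gold = y_gold − (n+g+δ)·k_gold = 1.2887 − 0.136·2.5585 ≈ 0.9408.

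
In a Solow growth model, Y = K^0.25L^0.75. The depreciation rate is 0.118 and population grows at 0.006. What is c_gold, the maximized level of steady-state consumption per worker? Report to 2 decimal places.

c_gold ≈ 0.95

The effective depreciation rate is n + δ = 0.006 + 0.118 = 0.124.
Setting f'(k) = n+δ gives 0.25·k^(0.25−1) = 0.124, hence k_gold = (0.25/0.124)^(1/0.75) ≈ 2.5470.
y_gold = 2.5470^0.25 ≈ 1.2633.
c_gold = y_gold − (n+δ)·k_gold = 1.2633 − 0.124·2.5470 ≈ 0.9475.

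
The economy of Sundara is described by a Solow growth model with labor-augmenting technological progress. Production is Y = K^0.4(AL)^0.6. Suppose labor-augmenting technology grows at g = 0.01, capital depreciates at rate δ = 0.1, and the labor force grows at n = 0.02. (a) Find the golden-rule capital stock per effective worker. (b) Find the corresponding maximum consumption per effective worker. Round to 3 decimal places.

(a) k_gold ≈ 6.509; (b) c_gold ≈ 1.269

Capital per effective worker breaks even when investment replaces (n + g + δ)·k; here n + g + δ = 0.13.
Golden rule sets MPK = n+g+δ: 0.4·k^(0.4−1) = 0.13, so k_gold = (0.4/0.13)^(1/0.6) ≈ 6.5092.
y_gold = 6.5092^0.4 ≈ 2.1155; c_gold = y_gold − 0.13·k_gold ≈ 1.2693.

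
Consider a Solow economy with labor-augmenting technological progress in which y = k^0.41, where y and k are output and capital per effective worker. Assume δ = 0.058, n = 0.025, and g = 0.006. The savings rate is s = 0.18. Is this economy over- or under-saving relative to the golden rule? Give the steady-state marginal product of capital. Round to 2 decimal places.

under-saving; MPK ≈ 0.20

Capital per effective worker breaks even when investment replaces (n + g + δ)·k; here n + g + δ = 0.089.
Steady-state k*: s·k^0.41 = 0.089·k gives k* = (0.18/0.089)^(1/0.59) ≈ 3.2995.
MPK = 0.41·3.2995^(-0.59) ≈ 0.2027.
MPK > n+g+δ = 0.089, so the economy is dynamically efficient (under-saving).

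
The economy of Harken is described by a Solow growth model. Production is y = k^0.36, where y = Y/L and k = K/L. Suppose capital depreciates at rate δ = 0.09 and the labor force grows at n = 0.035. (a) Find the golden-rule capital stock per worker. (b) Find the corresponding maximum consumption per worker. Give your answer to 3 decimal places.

(a) k_gold ≈ 5.222; (b) c_gold ≈ 1.160

n + δ = 0.035 + 0.09 = 0.125.
Maximizing c = f(k) − (n+δ)·k gives f'(k) = n+δ, i.e. 0.36·k^(0.36−1) = 0.125, so k_gold = (0.36/0.125)^(1/0.64) ≈ 5.2216.
y_gold = 5.2216^0.36 ≈ 1.8130; c_gold = y_gold − 0.125·k_gold ≈ 1.1603.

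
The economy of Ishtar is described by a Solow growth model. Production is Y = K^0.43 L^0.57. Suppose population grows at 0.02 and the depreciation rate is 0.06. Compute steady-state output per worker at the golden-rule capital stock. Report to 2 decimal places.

The effective depreciation rate is n + δ = 0.02 + 0.06 = 0.08.
Maximizing c = f(k) − (n+δ)·k gives f'(k) = n+δ, i.e. 0.43·k^(0.43−1) = 0.08, so k_gold = (0.43/0.08)^(1/0.57) ≈ 19.1146.
Output: y_gold = k_gold^0.43 = 19.1146^0.43 ≈ 3.5562.

y_gold ≈ 3.56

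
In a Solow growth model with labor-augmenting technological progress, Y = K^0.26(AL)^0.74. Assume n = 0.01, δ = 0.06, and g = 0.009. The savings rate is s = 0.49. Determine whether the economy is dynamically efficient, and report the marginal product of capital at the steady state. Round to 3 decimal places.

dynamically inefficient; MPK ≈ 0.042

n + g + δ = 0.01 + 0.009 + 0.06 = 0.079.
Steady-state k*: s·k^0.26 = 0.079·k gives k* = (0.49/0.079)^(1/0.74) ≈ 11.7771.
MPK = 0.26·11.7771^(-0.74) ≈ 0.0419.
MPK < n+g+δ = 0.079, so the economy is dynamically inefficient (over-saving).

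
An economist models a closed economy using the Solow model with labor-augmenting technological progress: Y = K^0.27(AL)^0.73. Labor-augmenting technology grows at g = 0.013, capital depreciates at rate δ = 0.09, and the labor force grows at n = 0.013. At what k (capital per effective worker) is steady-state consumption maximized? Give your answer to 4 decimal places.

k_gold ≈ 3.1813

n + g + δ = 0.013 + 0.013 + 0.09 = 0.116.
At the golden rule the marginal product of capital equals n+g+δ: 0.27·k^(0.27−1) = 0.116. Solving, k_gold = (0.27/0.116)^(1/0.73) ≈ 3.1813.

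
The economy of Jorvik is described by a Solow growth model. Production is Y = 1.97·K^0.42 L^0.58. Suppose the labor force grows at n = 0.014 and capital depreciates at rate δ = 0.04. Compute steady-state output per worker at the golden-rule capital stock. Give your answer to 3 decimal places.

y_gold ≈ 14.217

The effective depreciation rate is n + δ = 0.014 + 0.04 = 0.054.
Maximizing c = f(k) − (n+δ)·k gives f'(k) = n+δ, i.e. 0.42·1.97·k^(0.42−1) = 0.054, so k_gold = (0.42·1.97/0.054)^(1/0.58) ≈ 110.5753.
Output: y_gold = 1.97·k_gold^0.42 = 1.97·110.5753^0.42 ≈ 14.2168.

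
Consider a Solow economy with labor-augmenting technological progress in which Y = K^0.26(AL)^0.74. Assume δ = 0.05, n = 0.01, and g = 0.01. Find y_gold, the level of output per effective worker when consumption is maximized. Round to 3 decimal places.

Break-even investment rate: n + g + δ = 0.01 + 0.01 + 0.05 = 0.07.
Maximizing c = f(k) − (n+g+δ)·k gives f'(k) = n+g+δ, i.e. 0.26·k^(0.26−1) = 0.07, so k_gold = (0.26/0.07)^(1/0.74) ≈ 5.8898.
Output: y_gold = k_gold^0.26 = 5.8898^0.26 ≈ 1.5857.

y_gold ≈ 1.586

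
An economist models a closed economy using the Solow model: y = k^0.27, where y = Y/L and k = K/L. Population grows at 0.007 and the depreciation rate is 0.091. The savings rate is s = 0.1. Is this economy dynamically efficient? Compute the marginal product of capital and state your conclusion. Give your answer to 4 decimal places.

The effective depreciation rate is n + δ = 0.007 + 0.091 = 0.098.
Steady-state k*: s·k^0.27 = 0.098·k gives k* = (0.1/0.098)^(1/0.73) ≈ 1.0281.
MPK = 0.27·1.0281^(-0.73) ≈ 0.2646.
MPK > n+δ = 0.098, so the economy is dynamically efficient (under-saving).

dynamically efficient; MPK ≈ 0.2646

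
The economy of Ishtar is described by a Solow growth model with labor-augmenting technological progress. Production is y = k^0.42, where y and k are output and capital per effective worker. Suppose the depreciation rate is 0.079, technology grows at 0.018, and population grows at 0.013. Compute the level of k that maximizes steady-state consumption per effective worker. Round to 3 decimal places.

k_gold ≈ 10.074

Break-even investment rate: n + g + δ = 0.013 + 0.018 + 0.079 = 0.11.
Maximizing c = f(k) − (n+g+δ)·k gives f'(k) = n+g+δ, i.e. 0.42·k^(0.42−1) = 0.11, so k_gold = (0.42/0.11)^(1/0.58) ≈ 10.0740.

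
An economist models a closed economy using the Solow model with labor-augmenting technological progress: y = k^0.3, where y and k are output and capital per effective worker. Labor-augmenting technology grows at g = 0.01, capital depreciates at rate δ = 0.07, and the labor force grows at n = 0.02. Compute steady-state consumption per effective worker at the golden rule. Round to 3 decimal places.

n + g + δ = 0.02 + 0.01 + 0.07 = 0.1.
Golden rule sets MPK = n+g+δ: 0.3·k^(0.3−1) = 0.1, so k_gold = (0.3/0.1)^(1/0.7) ≈ 4.8040.
y_gold = 4.8040^0.3 ≈ 1.6013.
c_gold = y_gold − (n+g+δ)·k_gold = 1.6013 − 0.1·4.8040 ≈ 1.1209.

c_gold ≈ 1.121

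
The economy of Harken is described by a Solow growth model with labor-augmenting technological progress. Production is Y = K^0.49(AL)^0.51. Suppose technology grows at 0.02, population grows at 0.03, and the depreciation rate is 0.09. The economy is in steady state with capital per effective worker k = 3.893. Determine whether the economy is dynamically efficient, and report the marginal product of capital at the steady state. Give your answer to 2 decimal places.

dynamically efficient; MPK ≈ 0.24

Capital per effective worker breaks even when investment replaces (n + g + δ)·k; here n + g + δ = 0.14.
MPK = 0.49·k^(0.49−1) = 0.49·3.893^(-0.51) ≈ 0.2450.
MPK > 0.14, so the economy is dynamically efficient (under-saving).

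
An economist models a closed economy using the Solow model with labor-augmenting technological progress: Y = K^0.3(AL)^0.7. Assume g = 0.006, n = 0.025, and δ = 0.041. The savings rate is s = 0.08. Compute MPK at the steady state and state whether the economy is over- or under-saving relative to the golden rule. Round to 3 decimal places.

under-saving; MPK ≈ 0.270

The effective depreciation rate is n + g + δ = 0.025 + 0.006 + 0.041 = 0.072.
Steady-state k*: s·k^0.3 = 0.072·k gives k* = (0.08/0.072)^(1/0.7) ≈ 1.1624.
MPK = 0.3·1.1624^(-0.7) ≈ 0.2700.
MPK > n+g+δ = 0.072, so the economy is dynamically efficient (under-saving).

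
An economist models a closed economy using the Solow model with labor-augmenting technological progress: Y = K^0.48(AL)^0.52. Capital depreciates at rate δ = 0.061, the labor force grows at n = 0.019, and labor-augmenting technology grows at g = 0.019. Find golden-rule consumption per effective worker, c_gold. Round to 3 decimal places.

c_gold ≈ 2.233

The effective depreciation rate is n + g + δ = 0.019 + 0.019 + 0.061 = 0.099.
Golden rule sets MPK = n+g+δ: 0.48·k^(0.48−1) = 0.099, so k_gold = (0.48/0.099)^(1/0.52) ≈ 20.8196.
y_gold = 20.8196^0.48 ≈ 4.2941.
c_gold = y_gold − (n+g+δ)·k_gold = 4.2941 − 0.099·20.8196 ≈ 2.2329.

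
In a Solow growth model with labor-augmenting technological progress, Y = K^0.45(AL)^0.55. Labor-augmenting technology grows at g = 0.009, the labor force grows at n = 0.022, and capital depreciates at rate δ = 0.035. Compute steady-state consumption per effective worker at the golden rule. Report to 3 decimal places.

n + g + δ = 0.022 + 0.009 + 0.035 = 0.066.
Golden rule sets MPK = n+g+δ: 0.45·k^(0.45−1) = 0.066, so k_gold = (0.45/0.066)^(1/0.55) ≈ 32.7915.
y_gold = 32.7915^0.45 ≈ 4.8094.
c_gold = y_gold − (n+g+δ)·k_gold = 4.8094 − 0.066·32.7915 ≈ 2.6452.

c_gold ≈ 2.645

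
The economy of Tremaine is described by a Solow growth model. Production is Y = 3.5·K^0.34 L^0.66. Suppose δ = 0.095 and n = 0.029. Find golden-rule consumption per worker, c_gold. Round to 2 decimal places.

Capital per worker breaks even when investment replaces (n + δ)·k; here n + δ = 0.124.
Golden rule sets MPK = n+δ: 0.34·3.5·k^(0.34−1) = 0.124, so k_gold = (0.34·3.5/0.124)^(1/0.66) ≈ 30.7658.
y_gold = 3.5·30.7658^0.34 ≈ 11.2205.
c_gold = y_gold − (n+δ)·k_gold = 11.2205 − 0.124·30.7658 ≈ 7.4055.

c_gold ≈ 7.41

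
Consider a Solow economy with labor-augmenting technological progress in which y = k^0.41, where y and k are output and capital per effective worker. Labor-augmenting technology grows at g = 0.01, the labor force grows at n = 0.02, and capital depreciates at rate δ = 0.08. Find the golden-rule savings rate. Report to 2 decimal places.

Break-even investment rate: n + g + δ = 0.02 + 0.01 + 0.08 = 0.11.
At the golden rule MPK = n+g+δ, and in any Cobb-Douglas steady state s = (n+g+δ)·k/y = MPK·k/y = capital's share 0.41.

s_gold = 0.41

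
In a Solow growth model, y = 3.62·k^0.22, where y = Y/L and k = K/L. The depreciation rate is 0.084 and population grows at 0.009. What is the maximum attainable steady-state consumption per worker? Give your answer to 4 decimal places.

n + δ = 0.009 + 0.084 = 0.093.
Setting f'(k) = n+δ gives 0.22·3.62·k^(0.22−1) = 0.093, hence k_gold = (0.22·3.62/0.093)^(1/0.78) ≈ 15.6929.
y_gold = 3.62·15.6929^0.22 ≈ 6.6338.
c_gold = y_gold − (n+δ)·k_gold = 6.6338 − 0.093·15.6929 ≈ 5.1744.

c_gold ≈ 5.1744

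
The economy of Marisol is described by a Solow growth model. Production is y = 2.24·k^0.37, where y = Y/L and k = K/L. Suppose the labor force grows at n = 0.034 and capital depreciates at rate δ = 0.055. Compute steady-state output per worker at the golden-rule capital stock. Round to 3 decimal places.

n + δ = 0.034 + 0.055 = 0.089.
Golden rule sets MPK = n+δ: 0.37·2.24·k^(0.37−1) = 0.089, so k_gold = (0.37·2.24/0.089)^(1/0.63) ≈ 34.5295.
Output: y_gold = 2.24·k_gold^0.37 = 2.24·34.5295^0.37 ≈ 8.3057.

y_gold ≈ 8.306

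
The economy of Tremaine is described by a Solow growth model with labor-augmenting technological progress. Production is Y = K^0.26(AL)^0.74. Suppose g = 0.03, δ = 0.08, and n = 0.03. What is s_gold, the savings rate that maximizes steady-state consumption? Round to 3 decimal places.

n + g + δ = 0.03 + 0.03 + 0.08 = 0.14.
At the golden rule MPK = n+g+δ, and in any Cobb-Douglas steady state s = (n+g+δ)·k/y = MPK·k/y = capital's share 0.26.

s_gold = 0.260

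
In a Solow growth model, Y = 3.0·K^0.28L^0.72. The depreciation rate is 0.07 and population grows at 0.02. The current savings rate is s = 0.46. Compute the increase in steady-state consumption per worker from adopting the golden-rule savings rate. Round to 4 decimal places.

Δc ≈ 0.4648

Break-even investment rate: n + δ = 0.02 + 0.07 = 0.09.
Current steady state (s = 0.46): k* = (0.46·3.0/0.09)^(1/0.72) ≈ 44.3320, y* = 3.0·44.3320^0.28 ≈ 8.6737, c* = (1−0.46)·8.6737 ≈ 4.6838.
Setting f'(k) = n+δ gives 0.28·3.0·k^(0.28−1) = 0.09, hence k_gold = (0.28·3.0/0.09)^(1/0.72) ≈ 22.2471.
y_gold = 3.0·22.2471^0.28 ≈ 7.1509, c_gold = y_gold − 0.09·k_gold ≈ 5.1486.
Gain: Δc = 5.1486 − 4.6838 ≈ 0.4648.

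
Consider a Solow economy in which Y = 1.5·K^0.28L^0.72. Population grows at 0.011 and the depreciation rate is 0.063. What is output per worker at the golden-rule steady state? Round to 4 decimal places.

y_gold ≈ 2.9466

n + δ = 0.011 + 0.063 = 0.074.
Maximizing c = f(k) − (n+δ)·k gives f'(k) = n+δ, i.e. 0.28·1.5·k^(0.28−1) = 0.074, so k_gold = (0.28·1.5/0.074)^(1/0.72) ≈ 11.1493.
Output: y_gold = 1.5·k_gold^0.28 = 1.5·11.1493^0.28 ≈ 2.9466.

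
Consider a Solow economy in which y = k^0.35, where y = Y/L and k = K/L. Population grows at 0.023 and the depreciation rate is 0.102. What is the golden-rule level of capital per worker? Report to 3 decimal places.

The effective depreciation rate is n + δ = 0.023 + 0.102 = 0.125.
Maximizing c = f(k) − (n+δ)·k gives f'(k) = n+δ, i.e. 0.35·k^(0.35−1) = 0.125, so k_gold = (0.35/0.125)^(1/0.65) ≈ 4.8746.

k_gold ≈ 4.875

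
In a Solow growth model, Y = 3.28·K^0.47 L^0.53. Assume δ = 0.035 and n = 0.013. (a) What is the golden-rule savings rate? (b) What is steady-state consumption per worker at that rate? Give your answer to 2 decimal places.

(a) s_gold = 0.47; (b) c_gold ≈ 37.70

The effective depreciation rate is n + δ = 0.013 + 0.035 = 0.048.
For Cobb-Douglas, s_gold equals capital's share: s_gold = 0.47.
At the golden rule the marginal product of capital equals n+δ: 0.47·3.28·k^(0.47−1) = 0.048. Solving, k_gold = (0.47·3.28/0.048)^(1/0.53) ≈ 696.4464.
y_gold = 3.28·696.4464^0.47 ≈ 71.1264; c_gold = (1−0.47)·y_gold ≈ 37.6970.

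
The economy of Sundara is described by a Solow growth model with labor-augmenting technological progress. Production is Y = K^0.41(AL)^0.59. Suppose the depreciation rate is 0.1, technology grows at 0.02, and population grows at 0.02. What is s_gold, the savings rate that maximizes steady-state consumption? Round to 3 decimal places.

Break-even investment rate: n + g + δ = 0.02 + 0.02 + 0.1 = 0.14.
At the golden rule MPK = n+g+δ, and in any Cobb-Douglas steady state s = (n+g+δ)·k/y = MPK·k/y = capital's share 0.41.

s_gold = 0.410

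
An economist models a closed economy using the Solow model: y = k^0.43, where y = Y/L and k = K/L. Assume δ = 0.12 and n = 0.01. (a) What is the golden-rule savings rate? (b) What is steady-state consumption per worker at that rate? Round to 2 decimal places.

(a) s_gold = 0.43; (b) c_gold ≈ 1.41

n + δ = 0.01 + 0.12 = 0.13.
For Cobb-Douglas, s_gold equals capital's share: s_gold = 0.43.
At the golden rule the marginal product of capital equals n+δ: 0.43·k^(0.43−1) = 0.13. Solving, k_gold = (0.43/0.13)^(1/0.57) ≈ 8.1554.
y_gold = 8.1554^0.43 ≈ 2.4656; c_gold = (1−0.43)·y_gold ≈ 1.4054.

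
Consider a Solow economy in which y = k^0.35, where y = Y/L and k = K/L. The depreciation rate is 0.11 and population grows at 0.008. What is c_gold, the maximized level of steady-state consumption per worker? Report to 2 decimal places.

n + δ = 0.008 + 0.11 = 0.118.
At the golden rule the marginal product of capital equals n+δ: 0.35·k^(0.35−1) = 0.118. Solving, k_gold = (0.35/0.118)^(1/0.65) ≈ 5.3265.
y_gold = 5.3265^0.35 ≈ 1.7958.
c_gold = y_gold − (n+δ)·k_gold = 1.7958 − 0.118·5.3265 ≈ 1.1673.

c_gold ≈ 1.17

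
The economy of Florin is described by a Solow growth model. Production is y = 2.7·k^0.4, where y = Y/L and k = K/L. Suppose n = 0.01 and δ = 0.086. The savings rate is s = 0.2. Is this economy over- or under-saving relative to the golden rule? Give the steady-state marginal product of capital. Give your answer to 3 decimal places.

under-saving; MPK ≈ 0.192

Break-even investment rate: n + δ = 0.01 + 0.086 = 0.096.
Steady-state k*: s·A·k^0.4 = 0.096·k gives k* = (0.2·2.7/0.096)^(1/0.6) ≈ 17.7912.
MPK = 0.4·2.7·17.7912^(-0.6) ≈ 0.1920.
MPK > n+δ = 0.096, so the economy is dynamically efficient (under-saving).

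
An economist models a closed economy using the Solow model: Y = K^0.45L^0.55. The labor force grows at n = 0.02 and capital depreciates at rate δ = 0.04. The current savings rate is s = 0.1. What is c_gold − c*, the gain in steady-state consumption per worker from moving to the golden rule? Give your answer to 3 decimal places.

Δc ≈ 1.493

The effective depreciation rate is n + δ = 0.02 + 0.04 = 0.06.
Current steady state (s = 0.1): k* = (0.1/0.06)^(1/0.55) ≈ 2.5314, y* = 2.5314^0.45 ≈ 1.5188, c* = (1−0.1)·1.5188 ≈ 1.3670.
Maximizing c = f(k) − (n+δ)·k gives f'(k) = n+δ, i.e. 0.45·k^(0.45−1) = 0.06, so k_gold = (0.45/0.06)^(1/0.55) ≈ 38.9960.
y_gold = 38.9960^0.45 ≈ 5.1995, c_gold = y_gold − 0.06·k_gold ≈ 2.8597.
Gain: Δc = 2.8597 − 1.3670 ≈ 1.4928.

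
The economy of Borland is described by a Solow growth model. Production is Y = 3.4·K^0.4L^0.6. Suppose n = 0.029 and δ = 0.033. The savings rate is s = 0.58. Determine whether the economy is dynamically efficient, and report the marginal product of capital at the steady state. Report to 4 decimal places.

Capital per worker breaks even when investment replaces (n + δ)·k; here n + δ = 0.062.
Steady-state k*: s·A·k^0.4 = 0.062·k gives k* = (0.58·3.4/0.062)^(1/0.6) ≈ 319.2949.
MPK = 0.4·3.4·319.2949^(-0.6) ≈ 0.0428.
MPK < n+δ = 0.062, so the economy is dynamically inefficient (over-saving).

dynamically inefficient; MPK ≈ 0.0428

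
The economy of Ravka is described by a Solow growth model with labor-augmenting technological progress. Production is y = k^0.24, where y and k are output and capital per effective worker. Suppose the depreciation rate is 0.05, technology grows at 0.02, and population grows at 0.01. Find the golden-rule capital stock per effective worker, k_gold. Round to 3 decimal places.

n + g + δ = 0.01 + 0.02 + 0.05 = 0.08.
Golden rule sets MPK = n+g+δ: 0.24·k^(0.24−1) = 0.08, so k_gold = (0.24/0.08)^(1/0.76) ≈ 4.2442.

k_gold ≈ 4.244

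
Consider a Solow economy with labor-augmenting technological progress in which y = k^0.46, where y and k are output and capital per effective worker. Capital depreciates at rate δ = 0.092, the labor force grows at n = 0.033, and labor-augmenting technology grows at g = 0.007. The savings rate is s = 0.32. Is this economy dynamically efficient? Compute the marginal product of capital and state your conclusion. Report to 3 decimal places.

dynamically efficient; MPK ≈ 0.190

Break-even investment rate: n + g + δ = 0.033 + 0.007 + 0.092 = 0.132.
Steady-state k*: s·k^0.46 = 0.132·k gives k* = (0.32/0.132)^(1/0.54) ≈ 5.1544.
MPK = 0.46·5.1544^(-0.54) ≈ 0.1898.
MPK > n+g+δ = 0.132, so the economy is dynamically efficient (under-saving).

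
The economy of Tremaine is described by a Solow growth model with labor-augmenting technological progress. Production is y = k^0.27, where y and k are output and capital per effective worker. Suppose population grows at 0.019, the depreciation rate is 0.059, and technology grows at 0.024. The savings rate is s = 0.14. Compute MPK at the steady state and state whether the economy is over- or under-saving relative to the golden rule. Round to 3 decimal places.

The effective depreciation rate is n + g + δ = 0.019 + 0.024 + 0.059 = 0.102.
Steady-state k*: s·k^0.27 = 0.102·k gives k* = (0.14/0.102)^(1/0.73) ≈ 1.5431.
MPK = 0.27·1.5431^(-0.73) ≈ 0.1967.
MPK > n+g+δ = 0.102, so the economy is dynamically efficient (under-saving).

under-saving; MPK ≈ 0.197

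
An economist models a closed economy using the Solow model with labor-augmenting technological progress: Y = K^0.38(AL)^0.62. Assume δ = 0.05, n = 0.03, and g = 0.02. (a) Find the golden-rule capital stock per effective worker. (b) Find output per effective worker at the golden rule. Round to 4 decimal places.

n + g + δ = 0.03 + 0.02 + 0.05 = 0.1.
Golden rule sets MPK = n+g+δ: 0.38·k^(0.38−1) = 0.1, so k_gold = (0.38/0.1)^(1/0.62) ≈ 8.6126.
y_gold = 8.6126^0.38 ≈ 2.2665.

(a) k_gold ≈ 8.6126; (b) y_gold ≈ 2.2665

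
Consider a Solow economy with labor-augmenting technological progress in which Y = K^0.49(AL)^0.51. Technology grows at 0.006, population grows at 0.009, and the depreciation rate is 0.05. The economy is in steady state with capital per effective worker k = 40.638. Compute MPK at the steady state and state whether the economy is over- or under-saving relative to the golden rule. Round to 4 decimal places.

under-saving; MPK ≈ 0.0741

n + g + δ = 0.009 + 0.006 + 0.05 = 0.065.
MPK = 0.49·k^(0.49−1) = 0.49·40.638^(-0.51) ≈ 0.0741.
MPK > 0.065, so the economy is dynamically efficient (under-saving).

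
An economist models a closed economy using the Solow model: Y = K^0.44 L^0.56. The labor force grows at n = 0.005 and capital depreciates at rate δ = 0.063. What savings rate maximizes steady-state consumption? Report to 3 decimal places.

The effective depreciation rate is n + δ = 0.005 + 0.063 = 0.068.
At the golden rule MPK = n+δ, and in any Cobb-Douglas steady state s = (n+δ)·k/y = MPK·k/y = capital's share 0.44.

s_gold = 0.440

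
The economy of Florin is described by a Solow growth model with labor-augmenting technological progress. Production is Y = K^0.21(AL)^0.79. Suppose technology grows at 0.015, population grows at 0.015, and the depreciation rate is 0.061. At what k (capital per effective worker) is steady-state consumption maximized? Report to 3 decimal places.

n + g + δ = 0.015 + 0.015 + 0.061 = 0.091.
Maximizing c = f(k) − (n+g+δ)·k gives f'(k) = n+g+δ, i.e. 0.21·k^(0.21−1) = 0.091, so k_gold = (0.21/0.091)^(1/0.79) ≈ 2.8822.

k_gold ≈ 2.882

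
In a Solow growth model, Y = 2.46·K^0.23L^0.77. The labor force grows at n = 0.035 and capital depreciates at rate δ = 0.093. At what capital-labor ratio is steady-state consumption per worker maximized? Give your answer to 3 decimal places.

k_gold ≈ 6.890

Break-even investment rate: n + δ = 0.035 + 0.093 = 0.128.
Maximizing c = f(k) − (n+δ)·k gives f'(k) = n+δ, i.e. 0.23·2.46·k^(0.23−1) = 0.128, so k_gold = (0.23·2.46/0.128)^(1/0.77) ≈ 6.8905.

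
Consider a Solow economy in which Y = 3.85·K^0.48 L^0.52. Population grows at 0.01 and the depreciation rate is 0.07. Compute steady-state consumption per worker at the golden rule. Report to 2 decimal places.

c_gold ≈ 36.32

The effective depreciation rate is n + δ = 0.01 + 0.07 = 0.08.
At the golden rule the marginal product of capital equals n+δ: 0.48·3.85·k^(0.48−1) = 0.08. Solving, k_gold = (0.48·3.85/0.08)^(1/0.52) ≈ 419.1126.
y_gold = 3.85·419.1126^0.48 ≈ 69.8521.
c_gold = y_gold − (n+δ)·k_gold = 69.8521 − 0.08·419.1126 ≈ 36.3231.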